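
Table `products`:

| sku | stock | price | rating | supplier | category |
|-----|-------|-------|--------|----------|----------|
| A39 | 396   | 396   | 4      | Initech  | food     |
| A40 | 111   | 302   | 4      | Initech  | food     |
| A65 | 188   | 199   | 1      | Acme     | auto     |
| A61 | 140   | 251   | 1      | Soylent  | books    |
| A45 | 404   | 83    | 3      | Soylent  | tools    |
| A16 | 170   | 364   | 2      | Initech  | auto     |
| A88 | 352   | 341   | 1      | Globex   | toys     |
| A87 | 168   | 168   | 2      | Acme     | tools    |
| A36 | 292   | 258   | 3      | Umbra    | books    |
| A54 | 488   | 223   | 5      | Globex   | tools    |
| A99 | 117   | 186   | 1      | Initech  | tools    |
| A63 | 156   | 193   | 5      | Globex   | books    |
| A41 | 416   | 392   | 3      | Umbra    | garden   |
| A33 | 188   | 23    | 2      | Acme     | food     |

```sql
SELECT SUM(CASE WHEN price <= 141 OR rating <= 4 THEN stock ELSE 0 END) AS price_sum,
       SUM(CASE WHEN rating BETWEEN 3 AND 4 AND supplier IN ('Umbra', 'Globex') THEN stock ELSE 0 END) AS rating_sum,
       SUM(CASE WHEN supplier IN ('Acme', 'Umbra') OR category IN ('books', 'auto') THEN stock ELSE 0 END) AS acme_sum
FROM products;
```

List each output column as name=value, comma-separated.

price_sum=2942, rating_sum=708, acme_sum=1718

[price_sum: price <= 141 OR rating <= 4]
sku=A39: ✓ → 396
sku=A40: ✓ → 111
sku=A65: ✓ → 188
sku=A61: ✓ → 140
sku=A45: ✓ → 404
sku=A16: ✓ → 170
sku=A88: ✓ → 352
sku=A87: ✓ → 168
sku=A36: ✓ → 292
sku=A54: ✗
sku=A99: ✓ → 117
sku=A63: ✗
sku=A41: ✓ → 416
sku=A33: ✓ → 188
price_sum = 396 + 111 + 188 + 140 + 404 + 170 + 352 + 168 + 292 + 117 + 416 + 188 = 2942
—
[rating_sum: rating BETWEEN 3 AND 4 AND supplier IN ('Umbra', 'Globex')]
sku=A39: ✗
sku=A40: ✗
sku=A65: ✗
sku=A61: ✗
sku=A45: ✗
sku=A16: ✗
sku=A88: ✗
sku=A87: ✗
sku=A36: ✓ → 292
sku=A54: ✗
sku=A99: ✗
sku=A63: ✗
sku=A41: ✓ → 416
sku=A33: ✗
rating_sum = 292 + 416 = 708
—
[acme_sum: supplier IN ('Acme', 'Umbra') OR category IN ('books', 'auto')]
sku=A39: ✗
sku=A40: ✗
sku=A65: ✓ → 188
sku=A61: ✓ → 140
sku=A45: ✗
sku=A16: ✓ → 170
sku=A88: ✗
sku=A87: ✓ → 168
sku=A36: ✓ → 292
sku=A54: ✗
sku=A99: ✗
sku=A63: ✓ → 156
sku=A41: ✓ → 416
sku=A33: ✓ → 188
acme_sum = 188 + 140 + 170 + 168 + 292 + 156 + 416 + 188 = 1718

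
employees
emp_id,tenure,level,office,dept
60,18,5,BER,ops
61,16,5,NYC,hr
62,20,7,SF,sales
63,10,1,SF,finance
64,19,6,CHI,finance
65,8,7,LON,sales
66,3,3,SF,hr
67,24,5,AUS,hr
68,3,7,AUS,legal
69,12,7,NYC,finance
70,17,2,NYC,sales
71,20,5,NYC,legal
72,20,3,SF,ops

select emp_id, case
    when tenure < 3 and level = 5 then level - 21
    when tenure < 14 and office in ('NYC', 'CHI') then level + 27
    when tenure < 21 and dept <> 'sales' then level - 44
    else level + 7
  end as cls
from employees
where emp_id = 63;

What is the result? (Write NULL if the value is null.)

emp_id = 63: tenure=10, level=1, office=SF, dept=finance.
tenure < 3 and level = 5 → false
tenure < 14 and office in ('NYC', 'CHI') → false
tenure < 21 and dept <> 'sales' → true → -43

-43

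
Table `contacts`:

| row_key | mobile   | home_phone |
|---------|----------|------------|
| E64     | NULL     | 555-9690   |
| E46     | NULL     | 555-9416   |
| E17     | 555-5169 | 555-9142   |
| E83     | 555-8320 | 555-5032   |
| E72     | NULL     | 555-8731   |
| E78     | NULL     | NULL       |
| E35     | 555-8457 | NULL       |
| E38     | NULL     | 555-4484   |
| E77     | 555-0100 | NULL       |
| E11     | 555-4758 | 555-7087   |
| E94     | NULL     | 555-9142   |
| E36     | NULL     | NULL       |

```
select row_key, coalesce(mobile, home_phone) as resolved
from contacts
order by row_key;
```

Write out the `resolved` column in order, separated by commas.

555-4758, 555-5169, 555-8457, NULL, 555-4484, 555-9416, 555-9690, 555-8731, 555-0100, NULL, 555-8320, 555-9142

row_key=E11: mobile=555-4758 → 555-4758
row_key=E17: mobile=555-5169 → 555-5169
row_key=E35: mobile=555-8457 → 555-8457
row_key=E36: mobile=NULL, home_phone=NULL (all NULL) → NULL
row_key=E38: mobile=NULL, home_phone=555-4484 → 555-4484
row_key=E46: mobile=NULL, home_phone=555-9416 → 555-9416
row_key=E64: mobile=NULL, home_phone=555-9690 → 555-9690
row_key=E72: mobile=NULL, home_phone=555-8731 → 555-8731
row_key=E77: mobile=555-0100 → 555-0100
row_key=E78: mobile=NULL, home_phone=NULL (all NULL) → NULL
row_key=E83: mobile=555-8320 → 555-8320
row_key=E94: mobile=NULL, home_phone=555-9142 → 555-9142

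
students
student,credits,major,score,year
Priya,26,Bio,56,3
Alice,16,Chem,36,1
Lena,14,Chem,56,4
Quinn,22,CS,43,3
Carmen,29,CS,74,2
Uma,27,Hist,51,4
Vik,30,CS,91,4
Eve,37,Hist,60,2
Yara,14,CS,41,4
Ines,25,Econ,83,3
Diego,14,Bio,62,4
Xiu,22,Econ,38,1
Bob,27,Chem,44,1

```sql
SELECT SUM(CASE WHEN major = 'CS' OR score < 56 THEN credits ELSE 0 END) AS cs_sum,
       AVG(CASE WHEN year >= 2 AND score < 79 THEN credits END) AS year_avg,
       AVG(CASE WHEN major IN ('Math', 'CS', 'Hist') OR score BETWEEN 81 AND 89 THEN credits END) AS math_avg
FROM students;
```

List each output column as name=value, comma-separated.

[cs_sum: major = 'CS' OR score < 56]
student=Priya: ✗
student=Alice: ✓ → 16
student=Lena: ✗
student=Quinn: ✓ → 22
student=Carmen: ✓ → 29
student=Uma: ✓ → 27
student=Vik: ✓ → 30
student=Eve: ✗
student=Yara: ✓ → 14
student=Ines: ✗
student=Diego: ✗
student=Xiu: ✓ → 22
student=Bob: ✓ → 27
cs_sum = 16 + 22 + 29 + 27 + 30 + 14 + 22 + 27 = 187
—
[year_avg: year >= 2 AND score < 79]
student=Priya: ✓ → 26
student=Alice: ✗
student=Lena: ✓ → 14
student=Quinn: ✓ → 22
student=Carmen: ✓ → 29
student=Uma: ✓ → 27
student=Vik: ✗
student=Eve: ✓ → 37
student=Yara: ✓ → 14
student=Ines: ✗
student=Diego: ✓ → 14
student=Xiu: ✗
student=Bob: ✗
year_avg = (26 + 14 + 22 + 29 + 27 + 37 + 14 + 14) / 8 = 22.875
—
[math_avg: major IN ('Math', 'CS', 'Hist') OR score BETWEEN 81 AND 89]
student=Priya: ✗
student=Alice: ✗
student=Lena: ✗
student=Quinn: ✓ → 22
student=Carmen: ✓ → 29
student=Uma: ✓ → 27
student=Vik: ✓ → 30
student=Eve: ✓ → 37
student=Yara: ✓ → 14
student=Ines: ✓ → 25
student=Diego: ✗
student=Xiu: ✗
student=Bob: ✗
math_avg = (22 + 29 + 27 + 30 + 37 + 14 + 25) / 7 = 26.2857142857

cs_sum=187, year_avg=22.875, math_avg=26.2857142857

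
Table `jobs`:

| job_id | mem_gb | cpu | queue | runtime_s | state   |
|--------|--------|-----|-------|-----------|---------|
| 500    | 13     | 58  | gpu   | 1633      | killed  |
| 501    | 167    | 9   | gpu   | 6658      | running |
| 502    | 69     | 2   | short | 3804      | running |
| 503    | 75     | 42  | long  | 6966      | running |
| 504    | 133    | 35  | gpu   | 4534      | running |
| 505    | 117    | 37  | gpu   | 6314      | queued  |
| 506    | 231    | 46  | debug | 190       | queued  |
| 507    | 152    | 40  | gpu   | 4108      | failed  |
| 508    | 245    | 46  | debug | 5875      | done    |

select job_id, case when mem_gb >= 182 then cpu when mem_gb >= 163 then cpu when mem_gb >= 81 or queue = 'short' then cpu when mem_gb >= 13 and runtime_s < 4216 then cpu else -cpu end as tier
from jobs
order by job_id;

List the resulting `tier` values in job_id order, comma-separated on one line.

job_id=500: mem_gb >= 13 and runtime_s < 4216 → 58
job_id=501: mem_gb >= 163 → 9
job_id=502: mem_gb >= 81 or queue = 'short' → 2
job_id=503: ELSE → -42
job_id=504: mem_gb >= 81 or queue = 'short' → 35
job_id=505: mem_gb >= 81 or queue = 'short' → 37
job_id=506: mem_gb >= 182 → 46
job_id=507: mem_gb >= 81 or queue = 'short' → 40
job_id=508: mem_gb >= 182 → 46

58, 9, 2, -42, 35, 37, 46, 40, 46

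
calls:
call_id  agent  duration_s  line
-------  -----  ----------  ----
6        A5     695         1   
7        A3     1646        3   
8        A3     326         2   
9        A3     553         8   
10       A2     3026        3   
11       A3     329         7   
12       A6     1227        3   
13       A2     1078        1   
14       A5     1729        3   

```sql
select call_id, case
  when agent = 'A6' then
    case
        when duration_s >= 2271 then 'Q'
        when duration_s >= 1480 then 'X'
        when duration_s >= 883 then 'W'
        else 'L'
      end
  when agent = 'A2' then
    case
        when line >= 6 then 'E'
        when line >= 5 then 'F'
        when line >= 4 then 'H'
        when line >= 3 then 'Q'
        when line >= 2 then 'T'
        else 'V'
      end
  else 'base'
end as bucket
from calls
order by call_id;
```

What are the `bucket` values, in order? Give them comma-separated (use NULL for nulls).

call_id=6: agent='A5' → outer ELSE → base
call_id=7: agent='A3' → outer ELSE → base
call_id=8: agent='A3' → outer ELSE → base
call_id=9: agent='A3' → outer ELSE → base
call_id=10: agent='A2' → inner[line >= 3] → Q
call_id=11: agent='A3' → outer ELSE → base
call_id=12: agent='A6' → inner[duration_s >= 883] → W
call_id=13: agent='A2' → inner[ELSE] → V
call_id=14: agent='A5' → outer ELSE → base

base, base, base, base, Q, base, W, V, base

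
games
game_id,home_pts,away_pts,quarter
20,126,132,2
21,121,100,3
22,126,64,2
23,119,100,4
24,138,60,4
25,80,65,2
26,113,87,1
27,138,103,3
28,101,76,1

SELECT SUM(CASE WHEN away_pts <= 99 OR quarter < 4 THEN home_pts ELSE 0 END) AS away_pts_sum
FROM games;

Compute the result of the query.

943

game_id=20: ✓ → 126
game_id=21: ✓ → 121
game_id=22: ✓ → 126
game_id=23: ✗
game_id=24: ✓ → 138
game_id=25: ✓ → 80
game_id=26: ✓ → 113
game_id=27: ✓ → 138
game_id=28: ✓ → 101
away_pts_sum = 126 + 121 + 126 + 138 + 80 + 113 + 138 + 101 = 943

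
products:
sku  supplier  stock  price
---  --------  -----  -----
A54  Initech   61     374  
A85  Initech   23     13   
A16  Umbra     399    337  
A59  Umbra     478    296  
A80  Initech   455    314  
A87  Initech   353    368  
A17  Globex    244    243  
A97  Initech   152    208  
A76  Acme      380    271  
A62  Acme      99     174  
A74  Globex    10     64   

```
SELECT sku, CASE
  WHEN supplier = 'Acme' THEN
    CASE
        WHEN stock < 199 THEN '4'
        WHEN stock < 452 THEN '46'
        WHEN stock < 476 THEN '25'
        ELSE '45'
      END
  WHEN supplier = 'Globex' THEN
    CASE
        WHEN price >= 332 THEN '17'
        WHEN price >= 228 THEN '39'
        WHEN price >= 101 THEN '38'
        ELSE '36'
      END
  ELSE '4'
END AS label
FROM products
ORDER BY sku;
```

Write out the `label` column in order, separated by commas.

sku=A16: supplier='Umbra' → outer ELSE → 4
sku=A17: supplier='Globex' → inner[price >= 228] → 39
sku=A54: supplier='Initech' → outer ELSE → 4
sku=A59: supplier='Umbra' → outer ELSE → 4
sku=A62: supplier='Acme' → inner[stock < 199] → 4
sku=A74: supplier='Globex' → inner[ELSE] → 36
sku=A76: supplier='Acme' → inner[stock < 452] → 46
sku=A80: supplier='Initech' → outer ELSE → 4
sku=A85: supplier='Initech' → outer ELSE → 4
sku=A87: supplier='Initech' → outer ELSE → 4
sku=A97: supplier='Initech' → outer ELSE → 4

4, 39, 4, 4, 4, 36, 46, 4, 4, 4, 4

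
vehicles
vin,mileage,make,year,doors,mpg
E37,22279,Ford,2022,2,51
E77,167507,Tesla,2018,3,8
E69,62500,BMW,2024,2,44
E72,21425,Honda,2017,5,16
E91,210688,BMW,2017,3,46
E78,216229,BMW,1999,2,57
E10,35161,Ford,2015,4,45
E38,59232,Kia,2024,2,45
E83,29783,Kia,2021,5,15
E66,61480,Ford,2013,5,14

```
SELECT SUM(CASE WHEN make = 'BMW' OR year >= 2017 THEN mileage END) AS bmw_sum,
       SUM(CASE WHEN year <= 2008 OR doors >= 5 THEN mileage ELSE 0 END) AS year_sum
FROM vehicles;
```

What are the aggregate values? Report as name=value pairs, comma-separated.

[bmw_sum: make = 'BMW' OR year >= 2017]
vin=E37: ✓ → 22279
vin=E77: ✓ → 167507
vin=E69: ✓ → 62500
vin=E72: ✓ → 21425
vin=E91: ✓ → 210688
vin=E78: ✓ → 216229
vin=E10: ✗
vin=E38: ✓ → 59232
vin=E83: ✓ → 29783
vin=E66: ✗
bmw_sum = 22279 + 167507 + 62500 + 21425 + 210688 + 216229 + 59232 + 29783 = 789643
—
[year_sum: year <= 2008 OR doors >= 5]
vin=E37: ✗
vin=E77: ✗
vin=E69: ✗
vin=E72: ✓ → 21425
vin=E91: ✗
vin=E78: ✓ → 216229
vin=E10: ✗
vin=E38: ✗
vin=E83: ✓ → 29783
vin=E66: ✓ → 61480
year_sum = 21425 + 216229 + 29783 + 61480 = 328917

bmw_sum=789643, year_sum=328917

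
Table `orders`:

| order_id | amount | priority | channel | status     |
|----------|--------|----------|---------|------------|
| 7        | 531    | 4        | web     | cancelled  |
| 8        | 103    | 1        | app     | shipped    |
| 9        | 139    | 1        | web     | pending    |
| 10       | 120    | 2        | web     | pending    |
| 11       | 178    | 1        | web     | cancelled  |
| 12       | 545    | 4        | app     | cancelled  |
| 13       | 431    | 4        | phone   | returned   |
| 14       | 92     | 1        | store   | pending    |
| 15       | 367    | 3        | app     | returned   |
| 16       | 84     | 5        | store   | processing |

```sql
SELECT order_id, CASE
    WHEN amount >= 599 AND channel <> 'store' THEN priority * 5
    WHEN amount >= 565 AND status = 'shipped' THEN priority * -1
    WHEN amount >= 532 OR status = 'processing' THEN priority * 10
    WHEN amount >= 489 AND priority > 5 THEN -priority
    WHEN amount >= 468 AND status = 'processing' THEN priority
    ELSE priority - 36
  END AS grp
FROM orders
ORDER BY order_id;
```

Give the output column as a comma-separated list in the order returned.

-32, -35, -35, -34, -35, 40, -32, -35, -33, 50

order_id=7: ELSE → -32
order_id=8: ELSE → -35
order_id=9: ELSE → -35
order_id=10: ELSE → -34
order_id=11: ELSE → -35
order_id=12: amount >= 532 OR status = 'processing' → 40
order_id=13: ELSE → -32
order_id=14: ELSE → -35
order_id=15: ELSE → -33
order_id=16: amount >= 532 OR status = 'processing' → 50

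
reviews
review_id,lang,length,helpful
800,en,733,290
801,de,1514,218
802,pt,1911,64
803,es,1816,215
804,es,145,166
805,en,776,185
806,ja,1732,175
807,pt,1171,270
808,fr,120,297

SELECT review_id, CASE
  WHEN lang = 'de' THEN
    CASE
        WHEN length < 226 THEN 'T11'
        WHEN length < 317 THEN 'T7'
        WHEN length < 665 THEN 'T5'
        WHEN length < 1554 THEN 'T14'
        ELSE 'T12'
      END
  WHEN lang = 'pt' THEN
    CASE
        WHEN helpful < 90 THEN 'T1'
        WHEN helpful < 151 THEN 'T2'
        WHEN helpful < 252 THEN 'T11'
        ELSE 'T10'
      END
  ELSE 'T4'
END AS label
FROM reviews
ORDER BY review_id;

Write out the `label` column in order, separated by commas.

review_id=800: lang='en' → outer ELSE → T4
review_id=801: lang='de' → inner[length < 1554] → T14
review_id=802: lang='pt' → inner[helpful < 90] → T1
review_id=803: lang='es' → outer ELSE → T4
review_id=804: lang='es' → outer ELSE → T4
review_id=805: lang='en' → outer ELSE → T4
review_id=806: lang='ja' → outer ELSE → T4
review_id=807: lang='pt' → inner[ELSE] → T10
review_id=808: lang='fr' → outer ELSE → T4

T4, T14, T1, T4, T4, T4, T4, T10, T4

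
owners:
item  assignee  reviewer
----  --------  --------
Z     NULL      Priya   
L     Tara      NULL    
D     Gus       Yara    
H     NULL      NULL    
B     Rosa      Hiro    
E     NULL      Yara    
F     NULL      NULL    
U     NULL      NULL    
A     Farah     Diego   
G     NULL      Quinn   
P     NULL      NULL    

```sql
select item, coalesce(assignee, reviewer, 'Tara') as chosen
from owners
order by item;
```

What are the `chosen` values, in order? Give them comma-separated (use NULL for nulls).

item=A: assignee=Farah → Farah
item=B: assignee=Rosa → Rosa
item=D: assignee=Gus → Gus
item=E: assignee=NULL, reviewer=Yara → Yara
item=F: assignee=NULL, reviewer=NULL, → literal Tara → Tara
item=G: assignee=NULL, reviewer=Quinn → Quinn
item=H: assignee=NULL, reviewer=NULL, → literal Tara → Tara
item=L: assignee=Tara → Tara
item=P: assignee=NULL, reviewer=NULL, → literal Tara → Tara
item=U: assignee=NULL, reviewer=NULL, → literal Tara → Tara
item=Z: assignee=NULL, reviewer=Priya → Priya

Farah, Rosa, Gus, Yara, Tara, Quinn, Tara, Tara, Tara, Tara, Priya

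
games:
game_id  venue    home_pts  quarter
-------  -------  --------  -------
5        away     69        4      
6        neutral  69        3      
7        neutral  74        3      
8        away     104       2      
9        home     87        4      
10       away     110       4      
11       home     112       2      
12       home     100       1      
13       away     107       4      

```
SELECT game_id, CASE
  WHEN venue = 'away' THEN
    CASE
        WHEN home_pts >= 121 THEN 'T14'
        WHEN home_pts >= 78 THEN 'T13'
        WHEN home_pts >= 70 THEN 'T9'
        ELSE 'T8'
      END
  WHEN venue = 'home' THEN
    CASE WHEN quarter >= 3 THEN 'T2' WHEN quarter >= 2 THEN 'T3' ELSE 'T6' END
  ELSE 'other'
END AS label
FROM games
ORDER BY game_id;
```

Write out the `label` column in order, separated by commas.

T8, other, other, T13, T2, T13, T3, T6, T13

game_id=5: venue='away' → inner[ELSE] → T8
game_id=6: venue='neutral' → outer ELSE → other
game_id=7: venue='neutral' → outer ELSE → other
game_id=8: venue='away' → inner[home_pts >= 78] → T13
game_id=9: venue='home' → inner[quarter >= 3] → T2
game_id=10: venue='away' → inner[home_pts >= 78] → T13
game_id=11: venue='home' → inner[quarter >= 2] → T3
game_id=12: venue='home' → inner[ELSE] → T6
game_id=13: venue='away' → inner[home_pts >= 78] → T13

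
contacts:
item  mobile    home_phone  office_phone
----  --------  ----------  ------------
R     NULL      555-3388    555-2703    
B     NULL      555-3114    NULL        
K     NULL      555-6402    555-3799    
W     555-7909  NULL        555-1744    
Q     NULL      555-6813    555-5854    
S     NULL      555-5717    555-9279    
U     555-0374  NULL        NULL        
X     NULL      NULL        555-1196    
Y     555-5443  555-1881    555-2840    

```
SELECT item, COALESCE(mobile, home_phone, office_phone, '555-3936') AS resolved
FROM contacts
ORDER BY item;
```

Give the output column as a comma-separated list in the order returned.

item=B: mobile=NULL, home_phone=555-3114 → 555-3114
item=K: mobile=NULL, home_phone=555-6402 → 555-6402
item=Q: mobile=NULL, home_phone=555-6813 → 555-6813
item=R: mobile=NULL, home_phone=555-3388 → 555-3388
item=S: mobile=NULL, home_phone=555-5717 → 555-5717
item=U: mobile=555-0374 → 555-0374
item=W: mobile=555-7909 → 555-7909
item=X: mobile=NULL, home_phone=NULL, office_phone=555-1196 → 555-1196
item=Y: mobile=555-5443 → 555-5443

555-3114, 555-6402, 555-6813, 555-3388, 555-5717, 555-0374, 555-7909, 555-1196, 555-5443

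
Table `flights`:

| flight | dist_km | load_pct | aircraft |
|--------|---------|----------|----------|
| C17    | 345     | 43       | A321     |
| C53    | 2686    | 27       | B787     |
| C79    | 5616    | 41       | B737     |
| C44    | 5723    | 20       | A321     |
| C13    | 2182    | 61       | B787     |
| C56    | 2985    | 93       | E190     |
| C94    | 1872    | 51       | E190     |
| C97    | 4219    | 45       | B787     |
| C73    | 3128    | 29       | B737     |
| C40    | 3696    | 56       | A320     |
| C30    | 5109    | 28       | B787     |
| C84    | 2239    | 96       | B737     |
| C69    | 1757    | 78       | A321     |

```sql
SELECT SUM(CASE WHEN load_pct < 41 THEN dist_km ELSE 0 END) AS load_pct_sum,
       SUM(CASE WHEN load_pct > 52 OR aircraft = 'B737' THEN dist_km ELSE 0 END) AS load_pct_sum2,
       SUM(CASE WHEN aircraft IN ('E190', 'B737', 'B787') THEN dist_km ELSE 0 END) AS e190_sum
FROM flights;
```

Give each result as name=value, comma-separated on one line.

[load_pct_sum: load_pct < 41]
flight=C17: ✗
flight=C53: ✓ → 2686
flight=C79: ✗
flight=C44: ✓ → 5723
flight=C13: ✗
flight=C56: ✗
flight=C94: ✗
flight=C97: ✗
flight=C73: ✓ → 3128
flight=C40: ✗
flight=C30: ✓ → 5109
flight=C84: ✗
flight=C69: ✗
load_pct_sum = 2686 + 5723 + 3128 + 5109 = 16646
—
[load_pct_sum2: load_pct > 52 OR aircraft = 'B737']
flight=C17: ✗
flight=C53: ✗
flight=C79: ✓ → 5616
flight=C44: ✗
flight=C13: ✓ → 2182
flight=C56: ✓ → 2985
flight=C94: ✗
flight=C97: ✗
flight=C73: ✓ → 3128
flight=C40: ✓ → 3696
flight=C30: ✗
flight=C84: ✓ → 2239
flight=C69: ✓ → 1757
load_pct_sum2 = 5616 + 2182 + 2985 + 3128 + 3696 + 2239 + 1757 = 21603
—
[e190_sum: aircraft IN ('E190', 'B737', 'B787')]
flight=C17: ✗
flight=C53: ✓ → 2686
flight=C79: ✓ → 5616
flight=C44: ✗
flight=C13: ✓ → 2182
flight=C56: ✓ → 2985
flight=C94: ✓ → 1872
flight=C97: ✓ → 4219
flight=C73: ✓ → 3128
flight=C40: ✗
flight=C30: ✓ → 5109
flight=C84: ✓ → 2239
flight=C69: ✗
e190_sum = 2686 + 5616 + 2182 + 2985 + 1872 + 4219 + 3128 + 5109 + 2239 = 30036

load_pct_sum=16646, load_pct_sum2=21603, e190_sum=30036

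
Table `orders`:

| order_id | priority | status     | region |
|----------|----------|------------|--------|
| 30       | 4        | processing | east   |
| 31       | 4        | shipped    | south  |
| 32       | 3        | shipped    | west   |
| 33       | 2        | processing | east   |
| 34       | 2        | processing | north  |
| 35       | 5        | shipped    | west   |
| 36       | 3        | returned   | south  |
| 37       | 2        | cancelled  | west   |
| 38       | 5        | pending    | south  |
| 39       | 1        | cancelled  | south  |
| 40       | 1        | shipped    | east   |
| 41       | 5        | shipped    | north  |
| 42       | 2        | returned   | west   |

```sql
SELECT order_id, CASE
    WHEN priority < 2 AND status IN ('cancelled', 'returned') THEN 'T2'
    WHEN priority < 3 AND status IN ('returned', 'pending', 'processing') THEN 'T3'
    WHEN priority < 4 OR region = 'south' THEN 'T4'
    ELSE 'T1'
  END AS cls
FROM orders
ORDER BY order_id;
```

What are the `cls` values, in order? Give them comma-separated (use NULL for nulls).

T1, T4, T4, T3, T3, T1, T4, T4, T4, T2, T4, T1, T3

order_id=30: ELSE → T1
order_id=31: priority < 4 OR region = 'south' → T4
order_id=32: priority < 4 OR region = 'south' → T4
order_id=33: priority < 3 AND status IN ('returned', 'pending', 'processing') → T3
order_id=34: priority < 3 AND status IN ('returned', 'pending', 'processing') → T3
order_id=35: ELSE → T1
order_id=36: priority < 4 OR region = 'south' → T4
order_id=37: priority < 4 OR region = 'south' → T4
order_id=38: priority < 4 OR region = 'south' → T4
order_id=39: priority < 2 AND status IN ('cancelled', 'returned') → T2
order_id=40: priority < 4 OR region = 'south' → T4
order_id=41: ELSE → T1
order_id=42: priority < 3 AND status IN ('returned', 'pending', 'processing') → T3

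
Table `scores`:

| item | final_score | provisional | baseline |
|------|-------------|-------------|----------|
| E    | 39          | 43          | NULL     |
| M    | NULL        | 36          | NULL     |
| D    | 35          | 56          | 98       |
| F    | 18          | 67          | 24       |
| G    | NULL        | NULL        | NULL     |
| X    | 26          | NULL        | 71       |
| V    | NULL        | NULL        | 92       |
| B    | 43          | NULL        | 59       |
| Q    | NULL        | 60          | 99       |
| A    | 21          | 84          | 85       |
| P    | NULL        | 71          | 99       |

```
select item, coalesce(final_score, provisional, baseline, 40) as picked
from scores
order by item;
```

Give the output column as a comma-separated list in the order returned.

21, 43, 35, 39, 18, 40, 36, 71, 60, 92, 26

item=A: final_score=21 → 21
item=B: final_score=43 → 43
item=D: final_score=35 → 35
item=E: final_score=39 → 39
item=F: final_score=18 → 18
item=G: final_score=NULL, provisional=NULL, baseline=NULL, → literal 40 → 40
item=M: final_score=NULL, provisional=36 → 36
item=P: final_score=NULL, provisional=71 → 71
item=Q: final_score=NULL, provisional=60 → 60
item=V: final_score=NULL, provisional=NULL, baseline=92 → 92
item=X: final_score=26 → 26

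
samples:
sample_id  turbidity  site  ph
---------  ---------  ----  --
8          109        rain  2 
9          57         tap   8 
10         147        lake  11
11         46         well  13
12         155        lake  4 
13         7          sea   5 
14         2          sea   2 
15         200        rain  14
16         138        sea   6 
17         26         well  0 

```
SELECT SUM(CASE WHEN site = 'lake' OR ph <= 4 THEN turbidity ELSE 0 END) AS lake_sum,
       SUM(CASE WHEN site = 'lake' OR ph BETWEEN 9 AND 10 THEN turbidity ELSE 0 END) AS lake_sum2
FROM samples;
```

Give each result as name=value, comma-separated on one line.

lake_sum=439, lake_sum2=302

[lake_sum: site = 'lake' OR ph <= 4]
sample_id=8: ✓ → 109
sample_id=9: ✗
sample_id=10: ✓ → 147
sample_id=11: ✗
sample_id=12: ✓ → 155
sample_id=13: ✗
sample_id=14: ✓ → 2
sample_id=15: ✗
sample_id=16: ✗
sample_id=17: ✓ → 26
lake_sum = 109 + 147 + 155 + 2 + 26 = 439
—
[lake_sum2: site = 'lake' OR ph BETWEEN 9 AND 10]
sample_id=8: ✗
sample_id=9: ✗
sample_id=10: ✓ → 147
sample_id=11: ✗
sample_id=12: ✓ → 155
sample_id=13: ✗
sample_id=14: ✗
sample_id=15: ✗
sample_id=16: ✗
sample_id=17: ✗
lake_sum2 = 147 + 155 = 302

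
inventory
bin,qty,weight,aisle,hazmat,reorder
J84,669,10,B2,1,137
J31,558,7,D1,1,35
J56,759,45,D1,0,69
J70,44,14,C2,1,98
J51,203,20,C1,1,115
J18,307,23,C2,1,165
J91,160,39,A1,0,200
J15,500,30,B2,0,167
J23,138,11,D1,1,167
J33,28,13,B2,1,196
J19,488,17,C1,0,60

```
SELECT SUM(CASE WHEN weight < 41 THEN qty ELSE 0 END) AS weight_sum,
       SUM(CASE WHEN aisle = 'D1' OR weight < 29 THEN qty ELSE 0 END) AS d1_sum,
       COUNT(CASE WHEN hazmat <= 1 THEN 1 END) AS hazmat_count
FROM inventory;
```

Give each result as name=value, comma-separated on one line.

weight_sum=3095, d1_sum=3194, hazmat_count=11

[weight_sum: weight < 41]
bin=J84: ✓ → 669
bin=J31: ✓ → 558
bin=J56: ✗
bin=J70: ✓ → 44
bin=J51: ✓ → 203
bin=J18: ✓ → 307
bin=J91: ✓ → 160
bin=J15: ✓ → 500
bin=J23: ✓ → 138
bin=J33: ✓ → 28
bin=J19: ✓ → 488
weight_sum = 669 + 558 + 44 + 203 + 307 + 160 + 500 + 138 + 28 + 488 = 3095
—
[d1_sum: aisle = 'D1' OR weight < 29]
bin=J84: ✓ → 669
bin=J31: ✓ → 558
bin=J56: ✓ → 759
bin=J70: ✓ → 44
bin=J51: ✓ → 203
bin=J18: ✓ → 307
bin=J91: ✗
bin=J15: ✗
bin=J23: ✓ → 138
bin=J33: ✓ → 28
bin=J19: ✓ → 488
d1_sum = 669 + 558 + 759 + 44 + 203 + 307 + 138 + 28 + 488 = 3194
—
[hazmat_count: hazmat <= 1]
bin=J84: ✓ → 1
bin=J31: ✓ → 1
bin=J56: ✓ → 1
bin=J70: ✓ → 1
bin=J51: ✓ → 1
bin=J18: ✓ → 1
bin=J91: ✓ → 1
bin=J15: ✓ → 1
bin=J23: ✓ → 1
bin=J33: ✓ → 1
bin=J19: ✓ → 1
hazmat_count = COUNT(1, 1, 1, 1, 1, 1, 1, 1, 1, 1, 1) = 11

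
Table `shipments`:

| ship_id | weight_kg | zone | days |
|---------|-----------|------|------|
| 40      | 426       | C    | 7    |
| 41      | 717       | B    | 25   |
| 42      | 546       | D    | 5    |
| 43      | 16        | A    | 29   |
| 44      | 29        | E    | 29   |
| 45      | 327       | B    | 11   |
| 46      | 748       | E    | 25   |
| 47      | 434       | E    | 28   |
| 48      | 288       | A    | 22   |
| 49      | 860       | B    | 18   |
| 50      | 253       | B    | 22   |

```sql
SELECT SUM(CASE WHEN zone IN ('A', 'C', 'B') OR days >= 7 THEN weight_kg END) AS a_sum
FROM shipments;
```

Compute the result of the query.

ship_id=40: ✓ → 426
ship_id=41: ✓ → 717
ship_id=42: ✗
ship_id=43: ✓ → 16
ship_id=44: ✓ → 29
ship_id=45: ✓ → 327
ship_id=46: ✓ → 748
ship_id=47: ✓ → 434
ship_id=48: ✓ → 288
ship_id=49: ✓ → 860
ship_id=50: ✓ → 253
a_sum = 426 + 717 + 16 + 29 + 327 + 748 + 434 + 288 + 860 + 253 = 4098

4098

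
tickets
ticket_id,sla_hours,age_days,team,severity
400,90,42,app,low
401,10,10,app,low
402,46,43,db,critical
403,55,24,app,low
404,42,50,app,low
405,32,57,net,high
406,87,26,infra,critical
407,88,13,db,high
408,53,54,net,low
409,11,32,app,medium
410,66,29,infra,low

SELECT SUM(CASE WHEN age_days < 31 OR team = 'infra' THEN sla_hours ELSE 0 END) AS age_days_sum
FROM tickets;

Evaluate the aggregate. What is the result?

ticket_id=400: ✗
ticket_id=401: ✓ → 10
ticket_id=402: ✗
ticket_id=403: ✓ → 55
ticket_id=404: ✗
ticket_id=405: ✗
ticket_id=406: ✓ → 87
ticket_id=407: ✓ → 88
ticket_id=408: ✗
ticket_id=409: ✗
ticket_id=410: ✓ → 66
age_days_sum = 10 + 55 + 87 + 88 + 66 = 306

306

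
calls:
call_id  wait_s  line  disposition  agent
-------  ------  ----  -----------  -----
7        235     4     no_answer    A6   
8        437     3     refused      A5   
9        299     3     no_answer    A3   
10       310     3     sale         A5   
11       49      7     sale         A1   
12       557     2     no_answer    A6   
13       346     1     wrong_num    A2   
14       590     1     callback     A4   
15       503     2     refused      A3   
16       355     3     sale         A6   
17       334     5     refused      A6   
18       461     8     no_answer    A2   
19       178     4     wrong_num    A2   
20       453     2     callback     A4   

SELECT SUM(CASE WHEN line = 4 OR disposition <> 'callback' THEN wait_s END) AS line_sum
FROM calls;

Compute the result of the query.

4064

call_id=7: ✓ → 235
call_id=8: ✓ → 437
call_id=9: ✓ → 299
call_id=10: ✓ → 310
call_id=11: ✓ → 49
call_id=12: ✓ → 557
call_id=13: ✓ → 346
call_id=14: ✗
call_id=15: ✓ → 503
call_id=16: ✓ → 355
call_id=17: ✓ → 334
call_id=18: ✓ → 461
call_id=19: ✓ → 178
call_id=20: ✗
line_sum = 235 + 437 + 299 + 310 + 49 + 557 + 346 + 503 + 355 + 334 + 461 + 178 = 4064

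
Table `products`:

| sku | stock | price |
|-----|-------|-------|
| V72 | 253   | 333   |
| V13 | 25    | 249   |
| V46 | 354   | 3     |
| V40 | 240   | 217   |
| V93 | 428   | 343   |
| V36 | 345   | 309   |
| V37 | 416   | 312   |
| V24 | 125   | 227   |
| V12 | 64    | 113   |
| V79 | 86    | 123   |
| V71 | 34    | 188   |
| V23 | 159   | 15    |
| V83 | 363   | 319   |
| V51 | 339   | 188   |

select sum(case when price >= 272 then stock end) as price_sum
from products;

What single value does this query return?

sku=V72: ✓ → 253
sku=V13: ✗
sku=V46: ✗
sku=V40: ✗
sku=V93: ✓ → 428
sku=V36: ✓ → 345
sku=V37: ✓ → 416
sku=V24: ✗
sku=V12: ✗
sku=V79: ✗
sku=V71: ✗
sku=V23: ✗
sku=V83: ✓ → 363
sku=V51: ✗
price_sum = 253 + 428 + 345 + 416 + 363 = 1805

1805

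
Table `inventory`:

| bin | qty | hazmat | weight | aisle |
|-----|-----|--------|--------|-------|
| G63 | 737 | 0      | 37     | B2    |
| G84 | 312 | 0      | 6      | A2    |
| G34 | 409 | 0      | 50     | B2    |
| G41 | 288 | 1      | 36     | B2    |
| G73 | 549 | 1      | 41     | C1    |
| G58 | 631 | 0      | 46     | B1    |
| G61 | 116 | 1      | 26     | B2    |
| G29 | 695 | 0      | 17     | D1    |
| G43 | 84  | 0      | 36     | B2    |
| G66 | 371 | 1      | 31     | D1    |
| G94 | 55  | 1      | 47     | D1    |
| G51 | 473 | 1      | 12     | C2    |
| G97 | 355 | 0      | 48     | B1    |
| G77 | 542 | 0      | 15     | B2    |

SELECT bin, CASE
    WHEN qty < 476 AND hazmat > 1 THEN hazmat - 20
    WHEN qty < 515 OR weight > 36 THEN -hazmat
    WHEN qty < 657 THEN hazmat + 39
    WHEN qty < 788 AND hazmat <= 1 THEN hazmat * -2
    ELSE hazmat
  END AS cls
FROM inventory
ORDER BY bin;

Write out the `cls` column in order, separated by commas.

0, 0, -1, 0, -1, 0, -1, 0, -1, -1, 39, 0, -1, 0

bin=G29: qty < 788 AND hazmat <= 1 → 0
bin=G34: qty < 515 OR weight > 36 → 0
bin=G41: qty < 515 OR weight > 36 → -1
bin=G43: qty < 515 OR weight > 36 → 0
bin=G51: qty < 515 OR weight > 36 → -1
bin=G58: qty < 515 OR weight > 36 → 0
bin=G61: qty < 515 OR weight > 36 → -1
bin=G63: qty < 515 OR weight > 36 → 0
bin=G66: qty < 515 OR weight > 36 → -1
bin=G73: qty < 515 OR weight > 36 → -1
bin=G77: qty < 657 → 39
bin=G84: qty < 515 OR weight > 36 → 0
bin=G94: qty < 515 OR weight > 36 → -1
bin=G97: qty < 515 OR weight > 36 → 0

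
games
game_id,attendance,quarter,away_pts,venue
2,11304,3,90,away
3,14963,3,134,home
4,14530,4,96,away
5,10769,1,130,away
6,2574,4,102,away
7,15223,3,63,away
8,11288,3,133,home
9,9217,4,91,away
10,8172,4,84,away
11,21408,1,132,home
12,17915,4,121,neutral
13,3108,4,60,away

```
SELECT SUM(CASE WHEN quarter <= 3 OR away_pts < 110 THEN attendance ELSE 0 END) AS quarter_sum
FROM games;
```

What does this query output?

game_id=2: ✓ → 11304
game_id=3: ✓ → 14963
game_id=4: ✓ → 14530
game_id=5: ✓ → 10769
game_id=6: ✓ → 2574
game_id=7: ✓ → 15223
game_id=8: ✓ → 11288
game_id=9: ✓ → 9217
game_id=10: ✓ → 8172
game_id=11: ✓ → 21408
game_id=12: ✗
game_id=13: ✓ → 3108
quarter_sum = 11304 + 14963 + 14530 + 10769 + 2574 + 15223 + 11288 + 9217 + 8172 + 21408 + 3108 = 122556

122556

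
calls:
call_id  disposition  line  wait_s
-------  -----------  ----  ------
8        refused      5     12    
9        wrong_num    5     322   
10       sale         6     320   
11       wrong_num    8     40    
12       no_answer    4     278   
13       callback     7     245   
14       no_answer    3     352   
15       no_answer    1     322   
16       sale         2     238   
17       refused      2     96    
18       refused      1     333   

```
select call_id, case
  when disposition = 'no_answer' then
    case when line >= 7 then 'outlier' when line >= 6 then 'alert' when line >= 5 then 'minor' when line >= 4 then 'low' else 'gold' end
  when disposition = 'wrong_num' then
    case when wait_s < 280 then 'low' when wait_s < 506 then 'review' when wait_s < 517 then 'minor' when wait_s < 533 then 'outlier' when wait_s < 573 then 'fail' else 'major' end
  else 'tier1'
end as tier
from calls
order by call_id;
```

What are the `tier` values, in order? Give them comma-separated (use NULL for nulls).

call_id=8: disposition='refused' → outer ELSE → tier1
call_id=9: disposition='wrong_num' → inner[wait_s < 506] → review
call_id=10: disposition='sale' → outer ELSE → tier1
call_id=11: disposition='wrong_num' → inner[wait_s < 280] → low
call_id=12: disposition='no_answer' → inner[line >= 4] → low
call_id=13: disposition='callback' → outer ELSE → tier1
call_id=14: disposition='no_answer' → inner[ELSE] → gold
call_id=15: disposition='no_answer' → inner[ELSE] → gold
call_id=16: disposition='sale' → outer ELSE → tier1
call_id=17: disposition='refused' → outer ELSE → tier1
call_id=18: disposition='refused' → outer ELSE → tier1

tier1, review, tier1, low, low, tier1, gold, gold, tier1, tier1, tier1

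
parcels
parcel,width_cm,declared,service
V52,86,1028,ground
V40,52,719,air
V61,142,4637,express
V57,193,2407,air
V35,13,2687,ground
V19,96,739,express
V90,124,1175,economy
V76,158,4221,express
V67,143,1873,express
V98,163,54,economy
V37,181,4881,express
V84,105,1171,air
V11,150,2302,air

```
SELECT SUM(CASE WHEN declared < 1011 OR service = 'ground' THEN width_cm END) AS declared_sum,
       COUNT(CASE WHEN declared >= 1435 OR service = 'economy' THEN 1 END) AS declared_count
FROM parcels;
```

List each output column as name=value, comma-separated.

declared_sum=410, declared_count=9

[declared_sum: declared < 1011 OR service = 'ground']
parcel=V52: ✓ → 86
parcel=V40: ✓ → 52
parcel=V61: ✗
parcel=V57: ✗
parcel=V35: ✓ → 13
parcel=V19: ✓ → 96
parcel=V90: ✗
parcel=V76: ✗
parcel=V67: ✗
parcel=V98: ✓ → 163
parcel=V37: ✗
parcel=V84: ✗
parcel=V11: ✗
declared_sum = 86 + 52 + 13 + 96 + 163 = 410
—
[declared_count: declared >= 1435 OR service = 'economy']
parcel=V52: ✗
parcel=V40: ✗
parcel=V61: ✓ → 1
parcel=V57: ✓ → 1
parcel=V35: ✓ → 1
parcel=V19: ✗
parcel=V90: ✓ → 1
parcel=V76: ✓ → 1
parcel=V67: ✓ → 1
parcel=V98: ✓ → 1
parcel=V37: ✓ → 1
parcel=V84: ✗
parcel=V11: ✓ → 1
declared_count = COUNT(1, 1, 1, 1, 1, 1, 1, 1, 1) = 9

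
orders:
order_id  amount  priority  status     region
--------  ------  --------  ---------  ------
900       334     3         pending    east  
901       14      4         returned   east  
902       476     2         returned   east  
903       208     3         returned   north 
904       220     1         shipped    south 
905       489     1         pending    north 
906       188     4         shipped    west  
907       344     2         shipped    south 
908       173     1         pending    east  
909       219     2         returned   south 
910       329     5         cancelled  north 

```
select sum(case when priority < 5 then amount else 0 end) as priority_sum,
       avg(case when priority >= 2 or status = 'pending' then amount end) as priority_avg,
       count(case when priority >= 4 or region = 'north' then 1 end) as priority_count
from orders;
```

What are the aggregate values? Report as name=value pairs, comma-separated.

[priority_sum: priority < 5]
order_id=900: ✓ → 334
order_id=901: ✓ → 14
order_id=902: ✓ → 476
order_id=903: ✓ → 208
order_id=904: ✓ → 220
order_id=905: ✓ → 489
order_id=906: ✓ → 188
order_id=907: ✓ → 344
order_id=908: ✓ → 173
order_id=909: ✓ → 219
order_id=910: ✗
priority_sum = 334 + 14 + 476 + 208 + 220 + 489 + 188 + 344 + 173 + 219 = 2665
—
[priority_avg: priority >= 2 or status = 'pending']
order_id=900: ✓ → 334
order_id=901: ✓ → 14
order_id=902: ✓ → 476
order_id=903: ✓ → 208
order_id=904: ✗
order_id=905: ✓ → 489
order_id=906: ✓ → 188
order_id=907: ✓ → 344
order_id=908: ✓ → 173
order_id=909: ✓ → 219
order_id=910: ✓ → 329
priority_avg = (334 + 14 + 476 + 208 + 489 + 188 + 344 + 173 + 219 + 329) / 10 = 277.4
—
[priority_count: priority >= 4 or region = 'north']
order_id=900: ✗
order_id=901: ✓ → 1
order_id=902: ✗
order_id=903: ✓ → 1
order_id=904: ✗
order_id=905: ✓ → 1
order_id=906: ✓ → 1
order_id=907: ✗
order_id=908: ✗
order_id=909: ✗
order_id=910: ✓ → 1
priority_count = COUNT(1, 1, 1, 1, 1) = 5

priority_sum=2665, priority_avg=277.4, priority_count=5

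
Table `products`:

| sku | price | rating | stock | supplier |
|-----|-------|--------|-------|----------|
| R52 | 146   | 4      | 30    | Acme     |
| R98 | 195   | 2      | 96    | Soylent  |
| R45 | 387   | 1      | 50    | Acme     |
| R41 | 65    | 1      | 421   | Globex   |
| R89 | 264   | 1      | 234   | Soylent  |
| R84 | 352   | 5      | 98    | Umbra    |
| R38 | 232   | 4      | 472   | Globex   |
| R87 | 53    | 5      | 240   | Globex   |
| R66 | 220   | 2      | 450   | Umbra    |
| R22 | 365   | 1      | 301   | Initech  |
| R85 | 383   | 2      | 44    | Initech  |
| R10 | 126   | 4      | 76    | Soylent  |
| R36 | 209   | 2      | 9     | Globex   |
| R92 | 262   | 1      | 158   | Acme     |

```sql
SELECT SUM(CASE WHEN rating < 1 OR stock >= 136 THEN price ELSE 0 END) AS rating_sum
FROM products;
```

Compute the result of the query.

sku=R52: ✗
sku=R98: ✗
sku=R45: ✗
sku=R41: ✓ → 65
sku=R89: ✓ → 264
sku=R84: ✗
sku=R38: ✓ → 232
sku=R87: ✓ → 53
sku=R66: ✓ → 220
sku=R22: ✓ → 365
sku=R85: ✗
sku=R10: ✗
sku=R36: ✗
sku=R92: ✓ → 262
rating_sum = 65 + 264 + 232 + 53 + 220 + 365 + 262 = 1461

1461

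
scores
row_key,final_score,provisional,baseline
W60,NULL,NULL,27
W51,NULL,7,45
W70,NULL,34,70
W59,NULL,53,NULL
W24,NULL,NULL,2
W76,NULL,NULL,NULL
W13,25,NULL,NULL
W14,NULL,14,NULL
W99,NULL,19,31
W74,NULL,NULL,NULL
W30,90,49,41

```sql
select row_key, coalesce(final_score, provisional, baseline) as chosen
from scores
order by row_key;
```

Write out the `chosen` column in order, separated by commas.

25, 14, 2, 90, 7, 53, 27, 34, NULL, NULL, 19

row_key=W13: final_score=25 → 25
row_key=W14: final_score=NULL, provisional=14 → 14
row_key=W24: final_score=NULL, provisional=NULL, baseline=2 → 2
row_key=W30: final_score=90 → 90
row_key=W51: final_score=NULL, provisional=7 → 7
row_key=W59: final_score=NULL, provisional=53 → 53
row_key=W60: final_score=NULL, provisional=NULL, baseline=27 → 27
row_key=W70: final_score=NULL, provisional=34 → 34
row_key=W74: final_score=NULL, provisional=NULL, baseline=NULL (all NULL) → NULL
row_key=W76: final_score=NULL, provisional=NULL, baseline=NULL (all NULL) → NULL
row_key=W99: final_score=NULL, provisional=19 → 19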